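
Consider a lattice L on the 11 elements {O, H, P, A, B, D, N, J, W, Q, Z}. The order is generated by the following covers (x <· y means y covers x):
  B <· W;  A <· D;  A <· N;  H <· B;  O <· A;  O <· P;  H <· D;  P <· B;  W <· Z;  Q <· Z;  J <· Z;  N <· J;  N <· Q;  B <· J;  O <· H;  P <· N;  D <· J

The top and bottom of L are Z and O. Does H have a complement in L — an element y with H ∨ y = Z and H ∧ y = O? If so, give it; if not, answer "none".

Need y with H ∨ y = Z and H ∧ y = O.
Checking each element gives: Q.

Q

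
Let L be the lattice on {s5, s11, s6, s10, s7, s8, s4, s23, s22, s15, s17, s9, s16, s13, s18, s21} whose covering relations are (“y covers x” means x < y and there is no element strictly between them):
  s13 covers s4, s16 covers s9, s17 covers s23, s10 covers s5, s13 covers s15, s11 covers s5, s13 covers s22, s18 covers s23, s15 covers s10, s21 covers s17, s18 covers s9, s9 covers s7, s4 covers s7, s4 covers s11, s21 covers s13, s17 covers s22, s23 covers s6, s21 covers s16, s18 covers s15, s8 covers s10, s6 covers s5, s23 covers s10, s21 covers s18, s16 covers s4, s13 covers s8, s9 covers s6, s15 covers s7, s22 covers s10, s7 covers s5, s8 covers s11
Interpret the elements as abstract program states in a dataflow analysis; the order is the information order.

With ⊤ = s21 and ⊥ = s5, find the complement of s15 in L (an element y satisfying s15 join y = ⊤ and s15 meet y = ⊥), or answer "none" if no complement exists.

none

For every candidate y, either s15 ∨ y ≠ s21 or s15 ∧ y ≠ s5; no complement exists.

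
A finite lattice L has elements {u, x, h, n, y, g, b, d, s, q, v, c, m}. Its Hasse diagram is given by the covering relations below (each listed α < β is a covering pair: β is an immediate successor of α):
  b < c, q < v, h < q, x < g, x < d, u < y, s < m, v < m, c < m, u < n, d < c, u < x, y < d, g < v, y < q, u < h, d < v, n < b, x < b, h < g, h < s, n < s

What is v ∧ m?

v

Common lower bounds of {v, m}: d, g, h, q, u, v, x, y.
The greatest among these is v.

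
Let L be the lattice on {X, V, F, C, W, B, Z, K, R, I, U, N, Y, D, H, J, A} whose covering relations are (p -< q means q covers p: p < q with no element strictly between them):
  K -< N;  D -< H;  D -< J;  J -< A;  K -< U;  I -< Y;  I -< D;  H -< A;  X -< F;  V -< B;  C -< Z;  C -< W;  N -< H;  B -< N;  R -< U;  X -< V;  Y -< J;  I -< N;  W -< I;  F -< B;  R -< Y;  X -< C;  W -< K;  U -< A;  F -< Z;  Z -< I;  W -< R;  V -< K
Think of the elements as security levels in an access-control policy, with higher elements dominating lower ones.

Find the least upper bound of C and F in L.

Common upper bounds of {C, F}: A, D, H, I, J, N, Y, Z.
The least among these is Z.

Z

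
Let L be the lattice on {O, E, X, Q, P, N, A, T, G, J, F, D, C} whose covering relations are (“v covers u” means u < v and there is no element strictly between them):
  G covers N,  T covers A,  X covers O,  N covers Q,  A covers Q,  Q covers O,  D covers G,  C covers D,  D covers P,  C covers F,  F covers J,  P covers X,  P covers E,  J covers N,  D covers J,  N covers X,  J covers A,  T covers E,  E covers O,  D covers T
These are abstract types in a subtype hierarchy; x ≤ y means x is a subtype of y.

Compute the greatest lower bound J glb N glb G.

N

Common lower bounds of {J, N, G}: N, O, Q, X.
The greatest among these is N.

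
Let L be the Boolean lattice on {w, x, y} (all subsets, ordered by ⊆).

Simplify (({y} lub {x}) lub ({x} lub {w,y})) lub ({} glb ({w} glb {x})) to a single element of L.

{y} ∨ {x} = {x,y}
{x} ∨ {w,y} = {w,x,y}
{x,y} ∨ {w,x,y} = {w,x,y}
{w} ∧ {x} = {}
{} ∧ {} = {}
{w,x,y} ∨ {} = {w,x,y}

{w,x,y}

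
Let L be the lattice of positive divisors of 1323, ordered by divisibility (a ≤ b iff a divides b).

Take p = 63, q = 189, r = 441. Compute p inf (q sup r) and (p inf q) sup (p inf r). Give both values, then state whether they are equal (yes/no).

q sup r = 1323, so p inf (q sup r) = 63 inf 1323 = 63.
p inf q = 63 and p inf r = 63, so (p inf q) sup (p inf r) = 63 sup 63 = 63.
Equal: yes.

63; 63; yes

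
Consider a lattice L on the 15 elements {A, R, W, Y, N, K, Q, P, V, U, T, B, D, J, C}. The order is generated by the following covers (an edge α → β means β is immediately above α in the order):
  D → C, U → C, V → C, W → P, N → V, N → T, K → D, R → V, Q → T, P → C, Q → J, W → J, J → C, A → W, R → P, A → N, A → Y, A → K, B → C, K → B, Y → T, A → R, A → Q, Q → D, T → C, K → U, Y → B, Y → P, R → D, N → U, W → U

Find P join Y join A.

Common upper bounds of {P, Y, A}: C, P.
The least among these is P.

P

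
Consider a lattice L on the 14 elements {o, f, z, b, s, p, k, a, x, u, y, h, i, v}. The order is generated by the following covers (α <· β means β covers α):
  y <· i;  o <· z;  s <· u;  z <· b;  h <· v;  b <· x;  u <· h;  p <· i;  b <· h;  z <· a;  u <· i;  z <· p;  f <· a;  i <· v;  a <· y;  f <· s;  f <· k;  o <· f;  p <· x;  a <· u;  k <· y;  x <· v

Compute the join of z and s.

Common upper bounds of {z, s}: h, i, u, v.
The least among these is u.

u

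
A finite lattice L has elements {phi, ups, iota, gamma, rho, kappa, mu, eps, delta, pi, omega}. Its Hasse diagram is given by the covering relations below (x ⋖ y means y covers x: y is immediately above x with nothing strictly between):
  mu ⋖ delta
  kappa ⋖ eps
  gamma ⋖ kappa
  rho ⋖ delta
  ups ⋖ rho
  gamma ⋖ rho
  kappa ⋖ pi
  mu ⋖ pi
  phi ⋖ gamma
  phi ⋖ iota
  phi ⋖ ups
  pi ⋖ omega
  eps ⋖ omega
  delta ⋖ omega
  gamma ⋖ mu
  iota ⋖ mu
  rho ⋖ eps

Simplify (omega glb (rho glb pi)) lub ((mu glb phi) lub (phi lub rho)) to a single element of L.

rho

rho ∧ pi = gamma
omega ∧ gamma = gamma
mu ∧ phi = phi
phi ∨ rho = rho
phi ∨ rho = rho
gamma ∨ rho = rho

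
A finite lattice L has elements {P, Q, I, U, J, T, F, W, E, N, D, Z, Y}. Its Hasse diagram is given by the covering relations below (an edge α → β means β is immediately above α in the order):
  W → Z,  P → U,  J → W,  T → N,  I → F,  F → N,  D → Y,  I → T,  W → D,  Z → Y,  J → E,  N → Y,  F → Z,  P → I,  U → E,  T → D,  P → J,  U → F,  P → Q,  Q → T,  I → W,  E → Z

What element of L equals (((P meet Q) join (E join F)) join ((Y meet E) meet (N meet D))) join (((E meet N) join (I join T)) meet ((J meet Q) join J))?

Z

P ∧ Q = P
E ∨ F = Z
P ∨ Z = Z
Y ∧ E = E
N ∧ D = T
E ∧ T = P
Z ∨ P = Z
E ∧ N = U
I ∨ T = T
U ∨ T = N
J ∧ Q = P
P ∨ J = J
N ∧ J = P
Z ∨ P = Z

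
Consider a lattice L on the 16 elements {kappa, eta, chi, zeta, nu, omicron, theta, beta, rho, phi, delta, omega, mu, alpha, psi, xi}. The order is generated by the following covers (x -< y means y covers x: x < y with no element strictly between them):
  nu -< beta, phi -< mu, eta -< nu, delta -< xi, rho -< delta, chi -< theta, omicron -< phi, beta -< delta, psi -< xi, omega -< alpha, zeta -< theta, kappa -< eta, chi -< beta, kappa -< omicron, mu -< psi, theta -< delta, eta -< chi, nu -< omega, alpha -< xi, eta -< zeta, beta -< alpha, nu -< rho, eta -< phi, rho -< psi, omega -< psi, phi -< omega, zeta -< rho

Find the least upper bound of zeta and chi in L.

theta

Common upper bounds of {zeta, chi}: delta, theta, xi.
The least among these is theta.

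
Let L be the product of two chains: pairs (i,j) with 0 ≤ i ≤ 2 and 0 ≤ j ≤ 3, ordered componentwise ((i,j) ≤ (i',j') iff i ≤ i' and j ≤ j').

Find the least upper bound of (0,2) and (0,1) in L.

In a product of chains, the join is componentwise max, giving (0,2).

(0,2)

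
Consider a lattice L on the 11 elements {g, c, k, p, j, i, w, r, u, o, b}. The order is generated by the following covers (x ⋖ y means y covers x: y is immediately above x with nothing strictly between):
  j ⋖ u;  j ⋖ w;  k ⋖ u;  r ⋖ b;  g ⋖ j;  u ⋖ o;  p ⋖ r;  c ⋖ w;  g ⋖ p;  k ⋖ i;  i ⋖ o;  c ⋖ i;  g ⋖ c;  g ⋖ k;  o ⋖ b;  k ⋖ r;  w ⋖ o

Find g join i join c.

i

Common upper bounds of {g, i, c}: b, i, o.
The least among these is i.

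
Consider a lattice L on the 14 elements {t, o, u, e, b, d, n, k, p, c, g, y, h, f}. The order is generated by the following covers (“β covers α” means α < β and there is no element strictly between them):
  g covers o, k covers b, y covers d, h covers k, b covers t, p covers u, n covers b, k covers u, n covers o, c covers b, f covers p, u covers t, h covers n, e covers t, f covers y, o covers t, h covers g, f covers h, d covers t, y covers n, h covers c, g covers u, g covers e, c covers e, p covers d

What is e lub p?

Common upper bounds of {e, p}: f.
The least among these is f.

f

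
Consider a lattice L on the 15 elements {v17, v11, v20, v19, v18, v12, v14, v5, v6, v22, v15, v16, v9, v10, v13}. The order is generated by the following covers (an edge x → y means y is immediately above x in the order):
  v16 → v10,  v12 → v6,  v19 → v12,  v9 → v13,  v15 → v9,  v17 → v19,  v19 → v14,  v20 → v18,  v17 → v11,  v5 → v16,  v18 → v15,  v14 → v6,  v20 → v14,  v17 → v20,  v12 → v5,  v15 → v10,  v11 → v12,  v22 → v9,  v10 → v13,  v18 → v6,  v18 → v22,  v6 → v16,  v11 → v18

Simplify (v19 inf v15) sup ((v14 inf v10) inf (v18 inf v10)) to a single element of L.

v19 ∧ v15 = v17
v14 ∧ v10 = v14
v18 ∧ v10 = v18
v14 ∧ v18 = v20
v17 ∨ v20 = v20

v20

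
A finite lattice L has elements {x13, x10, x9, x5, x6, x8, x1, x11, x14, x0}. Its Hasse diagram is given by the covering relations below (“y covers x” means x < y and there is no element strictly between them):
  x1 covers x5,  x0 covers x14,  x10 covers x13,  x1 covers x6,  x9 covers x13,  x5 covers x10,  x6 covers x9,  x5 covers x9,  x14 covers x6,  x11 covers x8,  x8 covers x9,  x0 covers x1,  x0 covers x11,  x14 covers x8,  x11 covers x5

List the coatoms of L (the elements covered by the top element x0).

The coatoms are exactly the elements covered by x0: x1, x11, x14.

x1, x11, x14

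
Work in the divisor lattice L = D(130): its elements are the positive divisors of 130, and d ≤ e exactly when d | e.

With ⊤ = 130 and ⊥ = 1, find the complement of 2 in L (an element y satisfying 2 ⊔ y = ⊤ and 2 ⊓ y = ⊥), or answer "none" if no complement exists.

65

Need y with 2 ∨ y = 130 and 2 ∧ y = 1.
Checking each element gives: 65.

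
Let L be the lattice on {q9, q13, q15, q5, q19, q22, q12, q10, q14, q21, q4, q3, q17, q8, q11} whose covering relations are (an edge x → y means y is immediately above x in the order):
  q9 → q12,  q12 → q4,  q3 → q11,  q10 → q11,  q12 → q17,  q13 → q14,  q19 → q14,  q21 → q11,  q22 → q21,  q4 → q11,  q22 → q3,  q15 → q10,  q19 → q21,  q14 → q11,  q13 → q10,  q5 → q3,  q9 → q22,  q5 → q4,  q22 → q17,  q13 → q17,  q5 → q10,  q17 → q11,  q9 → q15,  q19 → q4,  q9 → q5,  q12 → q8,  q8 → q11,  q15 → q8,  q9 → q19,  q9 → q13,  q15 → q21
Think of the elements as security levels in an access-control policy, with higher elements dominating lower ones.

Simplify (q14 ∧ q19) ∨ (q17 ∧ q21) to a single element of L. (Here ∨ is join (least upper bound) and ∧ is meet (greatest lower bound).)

q14 ∧ q19 = q19
q17 ∧ q21 = q22
q19 ∨ q22 = q21

q21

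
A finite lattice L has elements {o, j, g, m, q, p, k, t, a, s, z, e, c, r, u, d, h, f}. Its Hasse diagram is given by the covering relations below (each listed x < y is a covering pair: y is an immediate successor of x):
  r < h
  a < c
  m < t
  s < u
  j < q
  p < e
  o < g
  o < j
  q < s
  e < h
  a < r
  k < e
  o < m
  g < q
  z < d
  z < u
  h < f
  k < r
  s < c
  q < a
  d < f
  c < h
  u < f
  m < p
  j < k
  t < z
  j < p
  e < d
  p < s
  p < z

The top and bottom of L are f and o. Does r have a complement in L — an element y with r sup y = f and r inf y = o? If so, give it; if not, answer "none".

Need y with r ∨ y = f and r ∧ y = o.
Checking each element gives: t.

t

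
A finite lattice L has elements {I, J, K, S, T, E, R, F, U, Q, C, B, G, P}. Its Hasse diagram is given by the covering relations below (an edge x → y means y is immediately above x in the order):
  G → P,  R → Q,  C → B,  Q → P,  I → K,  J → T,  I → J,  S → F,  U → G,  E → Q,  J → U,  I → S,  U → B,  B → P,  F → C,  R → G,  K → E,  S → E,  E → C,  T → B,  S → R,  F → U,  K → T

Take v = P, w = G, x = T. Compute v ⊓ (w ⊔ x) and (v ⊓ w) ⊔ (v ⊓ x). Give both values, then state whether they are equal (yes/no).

w ⊔ x = P, so v ⊓ (w ⊔ x) = P ⊓ P = P.
v ⊓ w = G and v ⊓ x = T, so (v ⊓ w) ⊔ (v ⊓ x) = G ⊔ T = P.
Equal: yes.

P; P; yes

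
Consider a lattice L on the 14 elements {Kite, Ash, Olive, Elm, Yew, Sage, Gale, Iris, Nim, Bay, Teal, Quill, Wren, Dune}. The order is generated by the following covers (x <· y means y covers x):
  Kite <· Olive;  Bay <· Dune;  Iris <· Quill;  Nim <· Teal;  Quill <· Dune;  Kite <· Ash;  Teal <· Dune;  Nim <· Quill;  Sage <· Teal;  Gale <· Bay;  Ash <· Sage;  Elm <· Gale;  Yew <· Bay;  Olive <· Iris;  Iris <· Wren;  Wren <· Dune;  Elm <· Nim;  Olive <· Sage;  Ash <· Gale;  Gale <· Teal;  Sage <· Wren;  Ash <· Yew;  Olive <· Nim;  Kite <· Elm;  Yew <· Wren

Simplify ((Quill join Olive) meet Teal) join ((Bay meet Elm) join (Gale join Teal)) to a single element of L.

Quill ∨ Olive = Quill
Quill ∧ Teal = Nim
Bay ∧ Elm = Elm
Gale ∨ Teal = Teal
Elm ∨ Teal = Teal
Nim ∨ Teal = Teal

Teal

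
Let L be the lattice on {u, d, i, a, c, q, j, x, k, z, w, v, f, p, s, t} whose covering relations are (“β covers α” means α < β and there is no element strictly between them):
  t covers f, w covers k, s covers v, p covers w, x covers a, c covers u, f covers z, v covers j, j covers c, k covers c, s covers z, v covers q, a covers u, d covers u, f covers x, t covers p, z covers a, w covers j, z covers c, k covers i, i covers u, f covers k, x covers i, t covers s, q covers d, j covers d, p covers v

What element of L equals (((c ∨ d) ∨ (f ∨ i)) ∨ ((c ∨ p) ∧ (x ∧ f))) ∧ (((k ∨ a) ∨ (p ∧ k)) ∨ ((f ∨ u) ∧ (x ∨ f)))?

f

c ∨ d = j
f ∨ i = f
j ∨ f = t
c ∨ p = p
x ∧ f = x
p ∧ x = i
t ∨ i = t
k ∨ a = f
p ∧ k = k
f ∨ k = f
f ∨ u = f
x ∨ f = f
f ∧ f = f
f ∨ f = f
t ∧ f = f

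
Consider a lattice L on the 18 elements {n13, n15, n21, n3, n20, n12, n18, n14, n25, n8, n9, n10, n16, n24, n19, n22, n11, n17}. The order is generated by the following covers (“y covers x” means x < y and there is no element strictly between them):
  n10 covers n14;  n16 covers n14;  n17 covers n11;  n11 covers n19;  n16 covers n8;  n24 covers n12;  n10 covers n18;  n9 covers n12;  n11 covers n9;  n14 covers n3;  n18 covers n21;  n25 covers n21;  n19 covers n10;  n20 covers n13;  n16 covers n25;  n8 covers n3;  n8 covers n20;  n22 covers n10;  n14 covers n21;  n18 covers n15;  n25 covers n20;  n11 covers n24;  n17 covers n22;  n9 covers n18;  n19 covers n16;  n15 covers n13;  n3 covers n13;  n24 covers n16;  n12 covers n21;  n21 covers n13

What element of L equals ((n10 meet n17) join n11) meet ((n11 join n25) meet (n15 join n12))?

n9

n10 ∧ n17 = n10
n10 ∨ n11 = n11
n11 ∨ n25 = n11
n15 ∨ n12 = n9
n11 ∧ n9 = n9
n11 ∧ n9 = n9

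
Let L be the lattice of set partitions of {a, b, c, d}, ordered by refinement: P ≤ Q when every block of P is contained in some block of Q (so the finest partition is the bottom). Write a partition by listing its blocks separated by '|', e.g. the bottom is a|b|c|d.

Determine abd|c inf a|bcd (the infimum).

The meet (common refinement) of abd|c and a|bcd intersects blocks pairwise, giving a|bd|c.

a|bd|c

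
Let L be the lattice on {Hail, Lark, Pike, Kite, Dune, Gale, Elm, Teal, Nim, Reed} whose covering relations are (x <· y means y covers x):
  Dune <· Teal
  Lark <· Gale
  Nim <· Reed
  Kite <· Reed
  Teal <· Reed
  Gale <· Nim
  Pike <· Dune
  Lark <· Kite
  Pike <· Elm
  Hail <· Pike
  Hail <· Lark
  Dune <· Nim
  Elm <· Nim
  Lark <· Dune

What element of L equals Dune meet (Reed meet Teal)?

Dune

Reed ∧ Teal = Teal
Dune ∧ Teal = Dune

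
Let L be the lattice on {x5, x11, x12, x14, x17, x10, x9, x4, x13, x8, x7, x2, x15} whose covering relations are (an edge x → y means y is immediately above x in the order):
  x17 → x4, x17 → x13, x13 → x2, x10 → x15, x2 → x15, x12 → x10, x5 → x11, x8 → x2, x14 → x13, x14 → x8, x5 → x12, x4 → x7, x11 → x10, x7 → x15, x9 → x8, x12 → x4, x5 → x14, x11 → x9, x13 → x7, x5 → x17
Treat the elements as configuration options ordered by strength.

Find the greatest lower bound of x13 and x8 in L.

x14

Common lower bounds of {x13, x8}: x14, x5.
The greatest among these is x14.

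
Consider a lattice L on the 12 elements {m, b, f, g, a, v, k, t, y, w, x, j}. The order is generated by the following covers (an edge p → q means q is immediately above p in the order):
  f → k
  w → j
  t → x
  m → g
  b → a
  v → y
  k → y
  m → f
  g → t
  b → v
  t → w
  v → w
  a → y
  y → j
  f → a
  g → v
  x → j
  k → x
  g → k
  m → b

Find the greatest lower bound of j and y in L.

y

Common lower bounds of {j, y}: a, b, f, g, k, m, v, y.
The greatest among these is y.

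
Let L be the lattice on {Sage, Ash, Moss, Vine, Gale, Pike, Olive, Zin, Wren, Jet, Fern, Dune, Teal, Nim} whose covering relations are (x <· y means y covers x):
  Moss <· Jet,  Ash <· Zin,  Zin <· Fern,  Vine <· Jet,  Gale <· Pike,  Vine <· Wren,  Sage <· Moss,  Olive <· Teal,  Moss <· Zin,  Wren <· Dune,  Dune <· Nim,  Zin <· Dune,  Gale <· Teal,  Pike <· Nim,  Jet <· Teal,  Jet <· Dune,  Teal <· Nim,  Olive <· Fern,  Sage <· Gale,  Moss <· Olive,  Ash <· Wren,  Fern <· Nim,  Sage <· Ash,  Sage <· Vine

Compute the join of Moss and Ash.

Common upper bounds of {Moss, Ash}: Dune, Fern, Nim, Zin.
The least among these is Zin.

Zin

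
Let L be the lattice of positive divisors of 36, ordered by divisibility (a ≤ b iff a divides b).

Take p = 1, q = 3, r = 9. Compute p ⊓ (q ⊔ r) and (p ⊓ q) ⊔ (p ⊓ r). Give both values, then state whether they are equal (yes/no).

q ⊔ r = 9, so p ⊓ (q ⊔ r) = 1 ⊓ 9 = 1.
p ⊓ q = 1 and p ⊓ r = 1, so (p ⊓ q) ⊔ (p ⊓ r) = 1 ⊔ 1 = 1.
Equal: yes.

1; 1; yes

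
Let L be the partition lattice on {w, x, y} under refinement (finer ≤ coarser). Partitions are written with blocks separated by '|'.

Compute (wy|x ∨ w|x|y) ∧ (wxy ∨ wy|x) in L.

wy|x ∨ w|x|y = wy|x
wxy ∨ wy|x = wxy
wy|x ∧ wxy = wy|x

wy|x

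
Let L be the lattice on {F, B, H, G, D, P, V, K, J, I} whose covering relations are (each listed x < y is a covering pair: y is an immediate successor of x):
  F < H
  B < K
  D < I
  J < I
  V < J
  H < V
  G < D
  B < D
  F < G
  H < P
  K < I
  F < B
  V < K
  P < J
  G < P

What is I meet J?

Common lower bounds of {I, J}: F, G, H, J, P, V.
The greatest among these is J.

J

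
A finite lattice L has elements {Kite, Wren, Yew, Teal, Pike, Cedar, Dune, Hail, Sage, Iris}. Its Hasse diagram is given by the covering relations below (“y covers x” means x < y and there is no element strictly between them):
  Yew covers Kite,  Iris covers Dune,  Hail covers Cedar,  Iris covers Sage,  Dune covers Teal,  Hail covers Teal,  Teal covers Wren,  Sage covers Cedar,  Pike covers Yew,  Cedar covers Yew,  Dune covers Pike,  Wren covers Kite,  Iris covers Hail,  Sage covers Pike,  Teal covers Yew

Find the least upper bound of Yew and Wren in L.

Common upper bounds of {Yew, Wren}: Dune, Hail, Iris, Teal.
The least among these is Teal.

Teal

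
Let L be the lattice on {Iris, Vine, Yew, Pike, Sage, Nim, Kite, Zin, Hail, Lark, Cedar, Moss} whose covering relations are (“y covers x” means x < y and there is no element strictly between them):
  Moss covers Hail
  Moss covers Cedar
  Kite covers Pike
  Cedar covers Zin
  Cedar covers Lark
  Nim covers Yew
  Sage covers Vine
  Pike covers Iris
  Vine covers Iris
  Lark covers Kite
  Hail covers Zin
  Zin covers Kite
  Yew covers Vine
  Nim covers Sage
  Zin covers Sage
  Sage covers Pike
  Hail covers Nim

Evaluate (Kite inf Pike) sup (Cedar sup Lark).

Kite ∧ Pike = Pike
Cedar ∨ Lark = Cedar
Pike ∨ Cedar = Cedar

Cedar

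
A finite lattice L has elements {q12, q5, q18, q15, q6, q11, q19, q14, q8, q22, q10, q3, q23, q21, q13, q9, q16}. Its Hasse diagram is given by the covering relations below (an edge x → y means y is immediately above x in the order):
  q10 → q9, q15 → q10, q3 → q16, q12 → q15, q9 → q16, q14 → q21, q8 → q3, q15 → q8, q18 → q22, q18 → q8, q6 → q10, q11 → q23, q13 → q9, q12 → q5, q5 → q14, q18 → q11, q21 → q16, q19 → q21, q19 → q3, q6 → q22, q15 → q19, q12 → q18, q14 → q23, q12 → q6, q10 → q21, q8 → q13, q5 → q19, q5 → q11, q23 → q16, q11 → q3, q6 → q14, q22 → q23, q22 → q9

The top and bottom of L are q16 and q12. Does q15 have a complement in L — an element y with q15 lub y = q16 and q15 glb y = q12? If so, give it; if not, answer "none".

q23

Need y with q15 ∨ y = q16 and q15 ∧ y = q12.
Checking each element gives: q23.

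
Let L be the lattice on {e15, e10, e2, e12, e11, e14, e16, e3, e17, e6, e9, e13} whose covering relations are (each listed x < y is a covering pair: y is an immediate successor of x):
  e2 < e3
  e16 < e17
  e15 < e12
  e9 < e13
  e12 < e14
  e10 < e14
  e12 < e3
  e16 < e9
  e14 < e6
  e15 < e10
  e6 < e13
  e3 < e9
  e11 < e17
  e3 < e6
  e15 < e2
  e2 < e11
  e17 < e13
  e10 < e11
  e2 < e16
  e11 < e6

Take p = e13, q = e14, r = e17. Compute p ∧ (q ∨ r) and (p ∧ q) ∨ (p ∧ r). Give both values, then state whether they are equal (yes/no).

q ∨ r = e13, so p ∧ (q ∨ r) = e13 ∧ e13 = e13.
p ∧ q = e14 and p ∧ r = e17, so (p ∧ q) ∨ (p ∧ r) = e14 ∨ e17 = e13.
Equal: yes.

e13; e13; yes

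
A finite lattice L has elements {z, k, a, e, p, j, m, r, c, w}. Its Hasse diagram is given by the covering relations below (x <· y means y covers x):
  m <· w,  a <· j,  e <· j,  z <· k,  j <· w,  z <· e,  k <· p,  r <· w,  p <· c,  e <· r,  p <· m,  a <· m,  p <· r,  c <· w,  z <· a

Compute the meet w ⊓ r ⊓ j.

e

Common lower bounds of {w, r, j}: e, z.
The greatest among these is e.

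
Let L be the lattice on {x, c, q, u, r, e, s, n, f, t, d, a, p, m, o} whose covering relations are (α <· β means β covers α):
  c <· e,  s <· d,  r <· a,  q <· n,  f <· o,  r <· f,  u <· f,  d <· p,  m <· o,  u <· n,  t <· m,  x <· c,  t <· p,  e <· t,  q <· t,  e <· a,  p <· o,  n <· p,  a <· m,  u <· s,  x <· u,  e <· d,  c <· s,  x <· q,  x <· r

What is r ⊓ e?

x

Common lower bounds of {r, e}: x.
The greatest among these is x.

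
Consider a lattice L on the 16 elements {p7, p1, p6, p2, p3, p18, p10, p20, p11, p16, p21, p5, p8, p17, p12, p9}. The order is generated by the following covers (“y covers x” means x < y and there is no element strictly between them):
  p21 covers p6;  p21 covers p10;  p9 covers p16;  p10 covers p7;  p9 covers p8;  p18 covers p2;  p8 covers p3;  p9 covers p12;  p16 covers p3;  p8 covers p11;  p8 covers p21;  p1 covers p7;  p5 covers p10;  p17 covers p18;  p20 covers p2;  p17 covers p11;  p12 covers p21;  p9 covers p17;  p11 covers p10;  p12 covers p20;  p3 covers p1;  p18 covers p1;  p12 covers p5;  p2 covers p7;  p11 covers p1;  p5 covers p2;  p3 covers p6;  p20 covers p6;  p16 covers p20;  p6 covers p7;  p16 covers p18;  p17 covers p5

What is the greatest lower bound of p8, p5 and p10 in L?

p10

Common lower bounds of {p8, p5, p10}: p10, p7.
The greatest among these is p10.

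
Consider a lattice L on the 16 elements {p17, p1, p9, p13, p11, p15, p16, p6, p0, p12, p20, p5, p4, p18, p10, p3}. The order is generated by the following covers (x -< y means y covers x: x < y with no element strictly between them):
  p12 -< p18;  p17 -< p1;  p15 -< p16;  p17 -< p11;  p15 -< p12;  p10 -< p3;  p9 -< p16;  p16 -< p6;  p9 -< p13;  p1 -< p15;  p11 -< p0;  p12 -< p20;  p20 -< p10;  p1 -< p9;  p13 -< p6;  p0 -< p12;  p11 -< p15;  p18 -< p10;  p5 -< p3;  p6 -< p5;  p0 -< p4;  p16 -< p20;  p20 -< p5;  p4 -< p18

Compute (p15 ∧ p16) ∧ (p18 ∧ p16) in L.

p15 ∧ p16 = p15
p18 ∧ p16 = p15
p15 ∧ p15 = p15

p15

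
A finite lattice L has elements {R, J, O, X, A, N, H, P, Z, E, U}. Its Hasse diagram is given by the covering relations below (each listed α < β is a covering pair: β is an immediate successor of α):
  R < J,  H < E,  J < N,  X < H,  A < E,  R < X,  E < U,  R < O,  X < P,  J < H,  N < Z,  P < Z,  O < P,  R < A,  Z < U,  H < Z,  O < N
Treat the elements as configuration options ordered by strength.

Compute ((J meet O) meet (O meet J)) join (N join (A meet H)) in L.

N

J ∧ O = R
O ∧ J = R
R ∧ R = R
A ∧ H = R
N ∨ R = N
R ∨ N = N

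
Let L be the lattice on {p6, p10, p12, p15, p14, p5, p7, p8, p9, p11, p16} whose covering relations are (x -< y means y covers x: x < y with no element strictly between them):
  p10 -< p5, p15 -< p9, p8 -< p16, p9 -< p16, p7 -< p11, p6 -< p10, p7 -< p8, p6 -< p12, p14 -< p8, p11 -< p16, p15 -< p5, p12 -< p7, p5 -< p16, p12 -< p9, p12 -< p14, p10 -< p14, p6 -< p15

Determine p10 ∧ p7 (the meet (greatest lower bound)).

p6

Common lower bounds of {p10, p7}: p6.
The greatest among these is p6.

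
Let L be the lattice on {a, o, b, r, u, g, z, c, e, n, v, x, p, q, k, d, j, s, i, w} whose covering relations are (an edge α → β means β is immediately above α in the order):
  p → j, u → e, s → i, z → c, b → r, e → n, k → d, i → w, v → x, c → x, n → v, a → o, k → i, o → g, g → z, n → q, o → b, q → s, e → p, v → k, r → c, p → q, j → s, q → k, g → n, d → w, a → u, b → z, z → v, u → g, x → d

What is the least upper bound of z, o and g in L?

Common upper bounds of {z, o, g}: c, d, i, k, v, w, x, z.
The least among these is z.

z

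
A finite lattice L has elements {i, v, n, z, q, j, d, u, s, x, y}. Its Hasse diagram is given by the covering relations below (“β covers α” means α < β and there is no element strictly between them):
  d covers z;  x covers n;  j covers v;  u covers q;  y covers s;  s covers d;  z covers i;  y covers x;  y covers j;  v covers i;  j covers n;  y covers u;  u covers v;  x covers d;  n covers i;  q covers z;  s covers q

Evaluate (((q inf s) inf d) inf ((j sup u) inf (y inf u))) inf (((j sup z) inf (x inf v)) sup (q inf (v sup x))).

z

q ∧ s = q
q ∧ d = z
j ∨ u = y
y ∧ u = u
y ∧ u = u
z ∧ u = z
j ∨ z = y
x ∧ v = i
y ∧ i = i
v ∨ x = y
q ∧ y = q
i ∨ q = q
z ∧ q = z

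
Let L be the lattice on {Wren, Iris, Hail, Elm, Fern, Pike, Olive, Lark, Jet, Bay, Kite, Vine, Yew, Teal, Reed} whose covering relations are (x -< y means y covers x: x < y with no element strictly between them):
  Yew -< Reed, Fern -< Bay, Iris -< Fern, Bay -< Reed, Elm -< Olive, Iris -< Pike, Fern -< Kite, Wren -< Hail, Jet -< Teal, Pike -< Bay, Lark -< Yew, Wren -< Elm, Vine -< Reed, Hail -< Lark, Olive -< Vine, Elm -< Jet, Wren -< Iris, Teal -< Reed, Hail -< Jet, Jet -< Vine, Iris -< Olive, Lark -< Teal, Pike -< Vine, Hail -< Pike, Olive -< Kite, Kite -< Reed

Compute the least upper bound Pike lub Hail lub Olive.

Common upper bounds of {Pike, Hail, Olive}: Reed, Vine.
The least among these is Vine.

Vine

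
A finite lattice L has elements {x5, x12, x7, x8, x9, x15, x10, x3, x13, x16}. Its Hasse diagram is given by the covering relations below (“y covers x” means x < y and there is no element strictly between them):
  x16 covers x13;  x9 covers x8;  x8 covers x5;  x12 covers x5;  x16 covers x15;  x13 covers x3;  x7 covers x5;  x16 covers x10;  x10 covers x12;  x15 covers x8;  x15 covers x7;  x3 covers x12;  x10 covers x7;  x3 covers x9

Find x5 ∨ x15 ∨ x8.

Common upper bounds of {x5, x15, x8}: x15, x16.
The least among these is x15.

x15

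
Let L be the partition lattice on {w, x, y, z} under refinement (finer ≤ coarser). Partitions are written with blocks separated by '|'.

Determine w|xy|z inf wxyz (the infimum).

The meet (common refinement) of w|xy|z and wxyz intersects blocks pairwise, giving w|xy|z.

w|xy|z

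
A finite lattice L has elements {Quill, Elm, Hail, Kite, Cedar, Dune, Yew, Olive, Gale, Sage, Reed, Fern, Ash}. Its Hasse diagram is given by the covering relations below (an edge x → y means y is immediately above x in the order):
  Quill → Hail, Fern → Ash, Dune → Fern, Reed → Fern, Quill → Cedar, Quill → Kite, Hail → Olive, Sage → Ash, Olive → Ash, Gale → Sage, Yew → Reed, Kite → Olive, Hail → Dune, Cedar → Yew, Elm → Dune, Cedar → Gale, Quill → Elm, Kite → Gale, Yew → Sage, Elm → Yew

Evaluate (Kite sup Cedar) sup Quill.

Kite ∨ Cedar = Gale
Gale ∨ Quill = Gale

Gale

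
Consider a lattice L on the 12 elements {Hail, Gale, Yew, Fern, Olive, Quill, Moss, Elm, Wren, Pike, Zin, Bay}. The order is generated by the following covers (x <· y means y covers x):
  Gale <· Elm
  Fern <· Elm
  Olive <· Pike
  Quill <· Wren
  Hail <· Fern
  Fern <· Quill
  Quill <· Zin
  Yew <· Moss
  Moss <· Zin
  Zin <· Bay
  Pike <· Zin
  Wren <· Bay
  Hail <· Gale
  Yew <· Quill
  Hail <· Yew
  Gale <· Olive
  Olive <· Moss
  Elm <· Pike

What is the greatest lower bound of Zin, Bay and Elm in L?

Elm

Common lower bounds of {Zin, Bay, Elm}: Elm, Fern, Gale, Hail.
The greatest among these is Elm.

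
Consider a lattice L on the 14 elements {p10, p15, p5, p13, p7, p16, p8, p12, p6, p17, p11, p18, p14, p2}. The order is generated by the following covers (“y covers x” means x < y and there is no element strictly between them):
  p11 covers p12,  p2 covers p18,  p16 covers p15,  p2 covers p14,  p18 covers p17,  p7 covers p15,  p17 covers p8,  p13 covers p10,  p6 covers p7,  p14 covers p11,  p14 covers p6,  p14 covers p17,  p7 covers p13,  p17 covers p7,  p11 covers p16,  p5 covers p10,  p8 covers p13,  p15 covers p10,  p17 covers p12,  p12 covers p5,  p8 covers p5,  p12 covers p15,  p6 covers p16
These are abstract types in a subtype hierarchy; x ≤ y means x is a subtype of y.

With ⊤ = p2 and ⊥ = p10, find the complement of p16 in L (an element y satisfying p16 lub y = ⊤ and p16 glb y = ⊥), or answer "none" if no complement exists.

For every candidate y, either p16 ∨ y ≠ p2 or p16 ∧ y ≠ p10; no complement exists.

none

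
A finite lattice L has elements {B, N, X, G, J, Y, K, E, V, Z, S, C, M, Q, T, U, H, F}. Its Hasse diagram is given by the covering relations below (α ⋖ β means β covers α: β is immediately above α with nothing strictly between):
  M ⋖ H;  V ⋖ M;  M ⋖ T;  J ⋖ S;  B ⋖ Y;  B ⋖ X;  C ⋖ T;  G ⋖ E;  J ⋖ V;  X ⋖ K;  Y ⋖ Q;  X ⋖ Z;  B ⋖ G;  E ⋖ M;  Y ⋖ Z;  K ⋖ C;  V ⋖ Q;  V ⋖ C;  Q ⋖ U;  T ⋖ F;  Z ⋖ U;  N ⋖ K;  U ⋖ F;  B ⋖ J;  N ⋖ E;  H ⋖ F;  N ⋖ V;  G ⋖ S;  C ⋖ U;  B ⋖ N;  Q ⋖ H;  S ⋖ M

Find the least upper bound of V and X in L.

Common upper bounds of {V, X}: C, F, T, U.
The least among these is C.

C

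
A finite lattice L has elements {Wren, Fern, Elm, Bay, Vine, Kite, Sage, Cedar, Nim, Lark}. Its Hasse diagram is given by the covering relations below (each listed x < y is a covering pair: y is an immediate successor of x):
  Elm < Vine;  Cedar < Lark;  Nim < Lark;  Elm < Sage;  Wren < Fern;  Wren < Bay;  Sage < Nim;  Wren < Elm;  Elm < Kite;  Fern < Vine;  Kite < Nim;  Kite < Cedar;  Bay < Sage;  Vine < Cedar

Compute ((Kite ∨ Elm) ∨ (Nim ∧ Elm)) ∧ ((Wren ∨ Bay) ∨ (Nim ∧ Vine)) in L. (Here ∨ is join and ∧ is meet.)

Kite ∨ Elm = Kite
Nim ∧ Elm = Elm
Kite ∨ Elm = Kite
Wren ∨ Bay = Bay
Nim ∧ Vine = Elm
Bay ∨ Elm = Sage
Kite ∧ Sage = Elm

Elm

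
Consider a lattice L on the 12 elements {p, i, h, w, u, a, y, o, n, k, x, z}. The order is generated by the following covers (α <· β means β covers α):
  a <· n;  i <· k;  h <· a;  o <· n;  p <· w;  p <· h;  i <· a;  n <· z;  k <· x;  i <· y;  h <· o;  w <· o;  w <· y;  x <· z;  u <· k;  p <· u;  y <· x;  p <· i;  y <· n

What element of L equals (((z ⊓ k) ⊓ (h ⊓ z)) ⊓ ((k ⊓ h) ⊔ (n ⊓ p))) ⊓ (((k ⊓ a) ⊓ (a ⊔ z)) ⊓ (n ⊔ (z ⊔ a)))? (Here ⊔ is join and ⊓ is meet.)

p

z ∧ k = k
h ∧ z = h
k ∧ h = p
k ∧ h = p
n ∧ p = p
p ∨ p = p
p ∧ p = p
k ∧ a = i
a ∨ z = z
i ∧ z = i
z ∨ a = z
n ∨ z = z
i ∧ z = i
p ∧ i = p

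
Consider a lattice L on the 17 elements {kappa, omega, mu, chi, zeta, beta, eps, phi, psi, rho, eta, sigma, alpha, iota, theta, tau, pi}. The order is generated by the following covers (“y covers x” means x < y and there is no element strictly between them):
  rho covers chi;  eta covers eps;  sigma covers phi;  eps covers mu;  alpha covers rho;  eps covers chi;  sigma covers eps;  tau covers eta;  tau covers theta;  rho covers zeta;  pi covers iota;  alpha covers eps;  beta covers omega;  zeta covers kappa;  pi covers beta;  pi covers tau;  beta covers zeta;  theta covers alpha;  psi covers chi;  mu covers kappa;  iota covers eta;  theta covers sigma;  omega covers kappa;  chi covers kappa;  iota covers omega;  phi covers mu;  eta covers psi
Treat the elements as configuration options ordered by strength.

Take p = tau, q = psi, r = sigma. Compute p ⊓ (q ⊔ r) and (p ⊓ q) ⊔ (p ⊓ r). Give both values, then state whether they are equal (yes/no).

q ⊔ r = tau, so p ⊓ (q ⊔ r) = tau ⊓ tau = tau.
p ⊓ q = psi and p ⊓ r = sigma, so (p ⊓ q) ⊔ (p ⊓ r) = psi ⊔ sigma = tau.
Equal: yes.

tau; tau; yes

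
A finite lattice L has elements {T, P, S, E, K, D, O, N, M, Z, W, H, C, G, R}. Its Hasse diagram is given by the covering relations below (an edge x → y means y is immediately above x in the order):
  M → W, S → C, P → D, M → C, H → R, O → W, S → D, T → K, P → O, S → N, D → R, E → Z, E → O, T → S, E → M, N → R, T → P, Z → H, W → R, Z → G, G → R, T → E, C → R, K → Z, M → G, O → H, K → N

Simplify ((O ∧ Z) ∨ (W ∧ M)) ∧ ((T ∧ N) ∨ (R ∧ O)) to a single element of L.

O ∧ Z = E
W ∧ M = M
E ∨ M = M
T ∧ N = T
R ∧ O = O
T ∨ O = O
M ∧ O = E

E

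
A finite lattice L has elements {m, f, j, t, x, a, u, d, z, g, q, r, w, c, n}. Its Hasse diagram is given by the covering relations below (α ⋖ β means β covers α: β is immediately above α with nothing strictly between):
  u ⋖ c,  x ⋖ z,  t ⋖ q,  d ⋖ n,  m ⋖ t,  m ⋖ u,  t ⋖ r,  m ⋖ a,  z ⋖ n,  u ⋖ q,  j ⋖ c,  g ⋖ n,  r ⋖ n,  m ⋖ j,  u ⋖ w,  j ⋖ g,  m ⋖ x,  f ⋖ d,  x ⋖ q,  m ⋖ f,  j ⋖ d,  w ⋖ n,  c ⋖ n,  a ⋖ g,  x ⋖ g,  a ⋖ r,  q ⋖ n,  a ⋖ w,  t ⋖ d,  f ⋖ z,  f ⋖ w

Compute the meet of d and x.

Common lower bounds of {d, x}: m.
The greatest among these is m.

m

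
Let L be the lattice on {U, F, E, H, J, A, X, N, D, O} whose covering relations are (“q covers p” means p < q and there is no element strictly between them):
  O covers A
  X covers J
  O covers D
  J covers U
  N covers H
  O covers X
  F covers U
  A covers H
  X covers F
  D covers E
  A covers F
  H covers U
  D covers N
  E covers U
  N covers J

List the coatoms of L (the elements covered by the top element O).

A, D, X

The coatoms are exactly the elements covered by O: A, D, X.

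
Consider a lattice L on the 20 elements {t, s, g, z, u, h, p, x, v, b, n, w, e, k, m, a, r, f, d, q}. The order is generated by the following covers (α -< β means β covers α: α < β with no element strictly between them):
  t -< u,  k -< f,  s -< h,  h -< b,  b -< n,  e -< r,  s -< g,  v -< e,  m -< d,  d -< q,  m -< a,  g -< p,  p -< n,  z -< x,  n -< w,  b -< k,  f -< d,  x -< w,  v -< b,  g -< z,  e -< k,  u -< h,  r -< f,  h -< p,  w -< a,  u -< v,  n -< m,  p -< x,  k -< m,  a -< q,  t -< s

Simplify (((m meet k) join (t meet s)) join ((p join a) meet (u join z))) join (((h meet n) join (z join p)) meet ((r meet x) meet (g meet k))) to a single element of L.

a

m ∧ k = k
t ∧ s = t
k ∨ t = k
p ∨ a = a
u ∨ z = x
a ∧ x = x
k ∨ x = a
h ∧ n = h
z ∨ p = x
h ∨ x = x
r ∧ x = u
g ∧ k = s
u ∧ s = t
x ∧ t = t
a ∨ t = a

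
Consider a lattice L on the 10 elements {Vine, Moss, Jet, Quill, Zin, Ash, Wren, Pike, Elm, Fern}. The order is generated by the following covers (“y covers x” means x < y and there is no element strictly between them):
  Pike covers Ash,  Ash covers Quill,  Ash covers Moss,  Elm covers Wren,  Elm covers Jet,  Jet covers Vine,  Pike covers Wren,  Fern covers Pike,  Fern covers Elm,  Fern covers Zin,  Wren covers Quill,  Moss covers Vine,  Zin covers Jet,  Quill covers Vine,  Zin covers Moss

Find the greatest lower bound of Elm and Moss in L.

Common lower bounds of {Elm, Moss}: Vine.
The greatest among these is Vine.

Vine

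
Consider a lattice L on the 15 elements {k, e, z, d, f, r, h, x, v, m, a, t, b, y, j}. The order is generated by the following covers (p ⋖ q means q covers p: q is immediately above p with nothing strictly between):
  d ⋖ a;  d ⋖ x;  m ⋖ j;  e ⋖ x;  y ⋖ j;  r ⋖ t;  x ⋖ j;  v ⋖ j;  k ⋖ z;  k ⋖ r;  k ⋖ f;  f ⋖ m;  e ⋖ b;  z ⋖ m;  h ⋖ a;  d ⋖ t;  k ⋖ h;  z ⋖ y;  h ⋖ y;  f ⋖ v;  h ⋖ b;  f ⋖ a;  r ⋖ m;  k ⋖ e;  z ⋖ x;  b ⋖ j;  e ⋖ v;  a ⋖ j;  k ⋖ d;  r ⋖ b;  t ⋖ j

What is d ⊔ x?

Common upper bounds of {d, x}: j, x.
The least among these is x.

x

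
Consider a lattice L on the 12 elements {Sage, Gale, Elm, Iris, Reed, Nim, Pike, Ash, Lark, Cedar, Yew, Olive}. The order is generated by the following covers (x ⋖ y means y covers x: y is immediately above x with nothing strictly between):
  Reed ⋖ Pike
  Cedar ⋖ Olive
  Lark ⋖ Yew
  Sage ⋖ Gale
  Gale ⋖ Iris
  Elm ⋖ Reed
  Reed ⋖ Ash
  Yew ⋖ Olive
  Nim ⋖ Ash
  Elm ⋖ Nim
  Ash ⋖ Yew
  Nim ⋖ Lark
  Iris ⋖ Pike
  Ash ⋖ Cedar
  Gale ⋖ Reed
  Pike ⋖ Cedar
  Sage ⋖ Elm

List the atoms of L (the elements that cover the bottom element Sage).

The atoms are exactly the elements that cover Sage: Elm, Gale.

Elm, Gale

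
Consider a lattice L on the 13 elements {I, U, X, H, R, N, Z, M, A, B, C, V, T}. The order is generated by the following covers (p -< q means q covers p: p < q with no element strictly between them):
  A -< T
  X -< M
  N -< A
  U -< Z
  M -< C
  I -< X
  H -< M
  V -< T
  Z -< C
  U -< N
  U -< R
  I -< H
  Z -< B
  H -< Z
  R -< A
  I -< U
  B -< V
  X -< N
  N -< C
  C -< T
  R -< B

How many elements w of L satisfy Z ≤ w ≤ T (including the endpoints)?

5

The interval [Z, T] = {B, C, T, V, Z}, which has 5 elements.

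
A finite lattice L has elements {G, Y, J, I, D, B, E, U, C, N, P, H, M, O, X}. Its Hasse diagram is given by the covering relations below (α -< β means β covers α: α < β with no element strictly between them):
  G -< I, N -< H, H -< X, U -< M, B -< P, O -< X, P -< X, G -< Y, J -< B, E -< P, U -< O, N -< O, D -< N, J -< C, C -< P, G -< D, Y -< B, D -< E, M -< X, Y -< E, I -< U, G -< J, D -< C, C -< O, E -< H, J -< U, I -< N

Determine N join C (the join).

Common upper bounds of {N, C}: O, X.
The least among these is O.

O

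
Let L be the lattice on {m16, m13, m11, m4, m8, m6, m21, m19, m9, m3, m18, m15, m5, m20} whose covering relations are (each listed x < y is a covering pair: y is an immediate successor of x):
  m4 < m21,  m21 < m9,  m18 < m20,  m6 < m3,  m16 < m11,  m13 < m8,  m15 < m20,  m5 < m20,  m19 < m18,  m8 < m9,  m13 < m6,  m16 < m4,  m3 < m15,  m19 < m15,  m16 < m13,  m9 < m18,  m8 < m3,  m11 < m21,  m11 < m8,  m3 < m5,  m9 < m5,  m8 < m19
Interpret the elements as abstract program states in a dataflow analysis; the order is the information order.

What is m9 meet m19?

m8

Common lower bounds of {m9, m19}: m11, m13, m16, m8.
The greatest among these is m8.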